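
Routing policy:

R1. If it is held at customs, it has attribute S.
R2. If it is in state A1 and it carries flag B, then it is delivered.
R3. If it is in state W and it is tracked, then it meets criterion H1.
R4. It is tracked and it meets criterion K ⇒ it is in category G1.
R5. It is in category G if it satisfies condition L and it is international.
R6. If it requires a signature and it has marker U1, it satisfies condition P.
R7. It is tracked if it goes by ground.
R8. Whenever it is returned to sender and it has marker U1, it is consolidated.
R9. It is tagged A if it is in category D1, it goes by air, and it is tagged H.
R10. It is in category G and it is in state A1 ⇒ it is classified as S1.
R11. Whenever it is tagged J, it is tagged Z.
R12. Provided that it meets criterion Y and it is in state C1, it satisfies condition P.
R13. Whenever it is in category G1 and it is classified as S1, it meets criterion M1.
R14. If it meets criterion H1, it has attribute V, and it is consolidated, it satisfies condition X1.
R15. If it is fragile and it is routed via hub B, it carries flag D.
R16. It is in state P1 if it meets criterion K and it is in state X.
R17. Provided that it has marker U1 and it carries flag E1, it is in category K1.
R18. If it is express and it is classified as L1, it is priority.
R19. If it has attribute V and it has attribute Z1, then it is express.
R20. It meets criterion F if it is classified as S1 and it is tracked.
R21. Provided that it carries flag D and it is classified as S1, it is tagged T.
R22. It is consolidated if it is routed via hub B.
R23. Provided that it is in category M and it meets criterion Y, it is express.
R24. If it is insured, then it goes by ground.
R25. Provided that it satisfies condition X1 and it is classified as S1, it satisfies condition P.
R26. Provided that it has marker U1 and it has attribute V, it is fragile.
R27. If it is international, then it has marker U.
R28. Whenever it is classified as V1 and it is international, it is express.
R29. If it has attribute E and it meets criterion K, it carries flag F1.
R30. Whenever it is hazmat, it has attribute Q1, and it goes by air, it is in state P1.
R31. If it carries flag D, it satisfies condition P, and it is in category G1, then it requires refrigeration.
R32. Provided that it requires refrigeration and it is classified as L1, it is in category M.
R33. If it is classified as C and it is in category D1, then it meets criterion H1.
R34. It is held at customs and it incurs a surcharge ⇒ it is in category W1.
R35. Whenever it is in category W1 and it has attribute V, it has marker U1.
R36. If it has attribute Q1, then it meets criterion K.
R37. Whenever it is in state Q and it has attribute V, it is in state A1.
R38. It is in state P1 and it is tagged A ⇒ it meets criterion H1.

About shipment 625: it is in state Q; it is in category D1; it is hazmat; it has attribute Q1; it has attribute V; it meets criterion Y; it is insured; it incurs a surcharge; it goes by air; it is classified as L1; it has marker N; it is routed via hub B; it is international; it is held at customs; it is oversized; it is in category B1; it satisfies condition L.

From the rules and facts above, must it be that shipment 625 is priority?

Forward chaining from the given facts derives: has attribute S, is in category G, is consolidated, goes by ground, has marker U, is in state P1, is in category W1, has marker U1, meets criterion K, is in state A1, is tracked, is classified as S1, meets criterion F, is fragile, is in category G1, meets criterion M1, carries flag D, is tagged T.
The only rule concluding "it is priority" is R18, which needs "it is express"; that is never established.

No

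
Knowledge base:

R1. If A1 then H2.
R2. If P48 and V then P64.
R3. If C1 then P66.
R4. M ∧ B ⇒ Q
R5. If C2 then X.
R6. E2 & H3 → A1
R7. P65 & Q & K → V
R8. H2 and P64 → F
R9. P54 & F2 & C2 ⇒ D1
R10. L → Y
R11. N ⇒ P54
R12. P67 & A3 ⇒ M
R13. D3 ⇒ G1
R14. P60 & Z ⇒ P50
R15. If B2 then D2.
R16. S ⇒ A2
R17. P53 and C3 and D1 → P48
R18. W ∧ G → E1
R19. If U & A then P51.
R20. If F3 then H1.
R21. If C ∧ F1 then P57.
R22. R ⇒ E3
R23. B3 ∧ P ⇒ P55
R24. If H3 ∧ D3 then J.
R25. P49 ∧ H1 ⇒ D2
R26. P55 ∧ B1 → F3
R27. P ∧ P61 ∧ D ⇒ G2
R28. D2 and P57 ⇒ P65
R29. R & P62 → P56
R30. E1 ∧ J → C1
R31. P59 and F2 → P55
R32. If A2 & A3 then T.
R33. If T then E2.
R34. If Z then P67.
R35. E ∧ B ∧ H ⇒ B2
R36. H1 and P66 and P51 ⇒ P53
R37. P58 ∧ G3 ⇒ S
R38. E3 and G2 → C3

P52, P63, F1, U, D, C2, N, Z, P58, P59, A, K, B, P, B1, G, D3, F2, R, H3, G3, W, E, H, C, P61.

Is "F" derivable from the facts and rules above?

No

Forward chaining from the given facts derives: X, P54, G1, E1, P51, P57, E3, J, G2, C1, P55, P67, B2, S, C3, P66, D1, D2, A2, F3, P65, H1, P53, P48.
The only rule concluding F is R8, which needs H2; that is never established.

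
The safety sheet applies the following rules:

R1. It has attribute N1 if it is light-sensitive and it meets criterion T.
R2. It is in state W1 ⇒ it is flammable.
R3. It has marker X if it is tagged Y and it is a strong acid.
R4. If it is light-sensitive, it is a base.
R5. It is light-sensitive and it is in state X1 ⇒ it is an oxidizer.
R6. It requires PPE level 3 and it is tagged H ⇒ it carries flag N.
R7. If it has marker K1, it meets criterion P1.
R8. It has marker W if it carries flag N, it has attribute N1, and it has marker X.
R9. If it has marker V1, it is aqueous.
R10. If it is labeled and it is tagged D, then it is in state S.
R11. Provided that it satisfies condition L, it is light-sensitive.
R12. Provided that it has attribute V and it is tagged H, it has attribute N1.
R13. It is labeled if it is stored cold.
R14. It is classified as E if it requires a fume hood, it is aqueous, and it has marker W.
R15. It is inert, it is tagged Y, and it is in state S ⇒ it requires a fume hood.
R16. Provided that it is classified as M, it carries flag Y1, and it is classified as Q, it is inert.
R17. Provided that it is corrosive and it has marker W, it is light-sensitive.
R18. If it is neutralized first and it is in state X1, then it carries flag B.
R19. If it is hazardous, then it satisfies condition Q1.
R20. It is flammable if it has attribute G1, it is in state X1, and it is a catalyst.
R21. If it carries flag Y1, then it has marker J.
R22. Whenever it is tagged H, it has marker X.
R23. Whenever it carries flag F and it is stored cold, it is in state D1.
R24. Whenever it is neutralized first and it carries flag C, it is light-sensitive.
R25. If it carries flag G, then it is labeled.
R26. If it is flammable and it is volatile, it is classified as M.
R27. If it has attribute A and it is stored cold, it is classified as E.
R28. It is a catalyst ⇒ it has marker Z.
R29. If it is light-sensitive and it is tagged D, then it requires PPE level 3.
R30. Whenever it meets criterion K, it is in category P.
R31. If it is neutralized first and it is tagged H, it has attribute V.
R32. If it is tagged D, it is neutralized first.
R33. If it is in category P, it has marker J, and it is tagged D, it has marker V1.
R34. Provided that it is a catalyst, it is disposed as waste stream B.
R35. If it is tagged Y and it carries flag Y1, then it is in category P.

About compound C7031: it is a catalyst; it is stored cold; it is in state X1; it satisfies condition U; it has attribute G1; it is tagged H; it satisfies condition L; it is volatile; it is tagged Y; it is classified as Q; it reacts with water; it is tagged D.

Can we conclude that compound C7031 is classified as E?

Forward chaining from the given facts derives: is light-sensitive, is labeled, is flammable, has marker X, is classified as M, has marker Z, requires PPE level 3, is neutralized first, is disposed as waste stream B, is a base, is an oxidizer, carries flag N, is in state S, carries flag B, has attribute V, has attribute N1, has marker W.
Rules concluding "it is classified as E": R14 needs "it requires a fume hood"; R27 needs "it has attribute A" — none of these are established.

No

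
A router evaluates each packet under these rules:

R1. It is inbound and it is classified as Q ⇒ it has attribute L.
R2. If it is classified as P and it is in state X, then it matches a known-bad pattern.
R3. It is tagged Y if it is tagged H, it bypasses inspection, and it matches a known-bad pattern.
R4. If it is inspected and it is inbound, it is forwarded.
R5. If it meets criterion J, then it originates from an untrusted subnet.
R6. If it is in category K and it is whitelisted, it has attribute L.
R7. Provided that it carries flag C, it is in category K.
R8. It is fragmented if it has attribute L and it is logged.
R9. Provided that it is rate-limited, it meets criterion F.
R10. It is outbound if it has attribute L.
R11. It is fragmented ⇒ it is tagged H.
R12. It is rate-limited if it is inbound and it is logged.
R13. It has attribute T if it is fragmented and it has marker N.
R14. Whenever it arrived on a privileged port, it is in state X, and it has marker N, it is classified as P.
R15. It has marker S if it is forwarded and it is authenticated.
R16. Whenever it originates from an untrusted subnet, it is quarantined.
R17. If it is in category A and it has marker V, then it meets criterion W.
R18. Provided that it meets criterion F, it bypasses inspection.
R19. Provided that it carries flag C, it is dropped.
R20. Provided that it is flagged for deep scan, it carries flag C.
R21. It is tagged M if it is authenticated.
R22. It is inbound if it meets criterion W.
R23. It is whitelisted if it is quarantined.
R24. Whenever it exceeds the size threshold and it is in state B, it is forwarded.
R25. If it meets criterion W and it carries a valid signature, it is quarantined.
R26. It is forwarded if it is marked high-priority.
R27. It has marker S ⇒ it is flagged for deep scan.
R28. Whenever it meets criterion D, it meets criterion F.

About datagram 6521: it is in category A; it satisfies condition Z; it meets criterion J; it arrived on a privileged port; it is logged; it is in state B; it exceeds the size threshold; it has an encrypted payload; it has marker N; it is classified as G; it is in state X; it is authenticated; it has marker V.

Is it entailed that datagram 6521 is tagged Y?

Yes

By R5 (it meets criterion J): it originates from an untrusted subnet.
By R14 (it arrived on a privileged port, it is in state X, it has marker N): it is classified as P.
By R16 (it originates from an untrusted subnet): it is quarantined.
By R17 (it is in category A, it has marker V): it meets criterion W.
By R22 (it meets criterion W): it is inbound.
By R23 (it is quarantined): it is whitelisted.
By R24 (it exceeds the size threshold, it is in state B): it is forwarded.
By R2 (it is classified as P, it is in state X): it matches a known-bad pattern.
By R12 (it is inbound, it is logged): it is rate-limited.
By R15 (it is forwarded, it is authenticated): it has marker S.
By R27 (it has marker S): it is flagged for deep scan.
By R9 (it is rate-limited): it meets criterion F.
By R18 (it meets criterion F): it bypasses inspection.
By R20 (it is flagged for deep scan): it carries flag C.
By R7 (it carries flag C): it is in category K.
By R6 (it is in category K, it is whitelisted): it has attribute L.
By R8 (it has attribute L, it is logged): it is fragmented.
By R11 (it is fragmented): it is tagged H.
By R3 (it is tagged H, it bypasses inspection, it matches a known-bad pattern): it is tagged Y.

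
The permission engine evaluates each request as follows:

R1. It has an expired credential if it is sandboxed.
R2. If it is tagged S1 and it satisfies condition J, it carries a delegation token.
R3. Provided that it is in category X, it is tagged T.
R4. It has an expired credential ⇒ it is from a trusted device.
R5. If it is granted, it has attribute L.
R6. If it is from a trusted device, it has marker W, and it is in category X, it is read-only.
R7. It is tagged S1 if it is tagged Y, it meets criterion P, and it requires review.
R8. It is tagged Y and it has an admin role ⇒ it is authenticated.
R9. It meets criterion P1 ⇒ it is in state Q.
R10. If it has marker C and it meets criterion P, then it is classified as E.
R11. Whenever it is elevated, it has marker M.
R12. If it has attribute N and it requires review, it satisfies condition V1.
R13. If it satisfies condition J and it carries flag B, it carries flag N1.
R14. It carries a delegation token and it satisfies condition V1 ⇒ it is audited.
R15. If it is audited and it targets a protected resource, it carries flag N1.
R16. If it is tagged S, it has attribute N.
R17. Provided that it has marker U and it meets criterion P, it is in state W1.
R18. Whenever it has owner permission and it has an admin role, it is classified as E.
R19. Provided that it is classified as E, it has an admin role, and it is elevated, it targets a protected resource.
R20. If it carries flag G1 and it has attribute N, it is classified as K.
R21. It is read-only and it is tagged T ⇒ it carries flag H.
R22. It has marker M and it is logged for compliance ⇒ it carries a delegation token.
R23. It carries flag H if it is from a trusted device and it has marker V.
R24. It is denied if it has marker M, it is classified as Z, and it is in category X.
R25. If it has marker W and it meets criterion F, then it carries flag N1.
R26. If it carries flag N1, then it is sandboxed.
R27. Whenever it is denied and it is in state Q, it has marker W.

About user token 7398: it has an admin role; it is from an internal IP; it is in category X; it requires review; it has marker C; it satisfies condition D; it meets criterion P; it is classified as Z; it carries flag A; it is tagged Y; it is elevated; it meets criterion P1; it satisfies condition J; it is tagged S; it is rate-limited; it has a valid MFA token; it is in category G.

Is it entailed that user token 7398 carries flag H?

Yes

By R3 (it is in category X): it is tagged T.
By R7 (it is tagged Y, it meets criterion P, it requires review): it is tagged S1.
By R9 (it meets criterion P1): it is in state Q.
By R10 (it has marker C, it meets criterion P): it is classified as E.
By R11 (it is elevated): it has marker M.
By R16 (it is tagged S): it has attribute N.
By R19 (it is classified as E, it has an admin role, it is elevated): it targets a protected resource.
By R24 (it has marker M, it is classified as Z, it is in category X): it is denied.
By R27 (it is denied, it is in state Q): it has marker W.
By R2 (it is tagged S1, it satisfies condition J): it carries a delegation token.
By R12 (it has attribute N, it requires review): it satisfies condition V1.
By R14 (it carries a delegation token, it satisfies condition V1): it is audited.
By R15 (it is audited, it targets a protected resource): it carries flag N1.
By R26 (it carries flag N1): it is sandboxed.
By R1 (it is sandboxed): it has an expired credential.
By R4 (it has an expired credential): it is from a trusted device.
By R6 (it is from a trusted device, it has marker W, it is in category X): it is read-only.
By R21 (it is read-only, it is tagged T): it carries flag H.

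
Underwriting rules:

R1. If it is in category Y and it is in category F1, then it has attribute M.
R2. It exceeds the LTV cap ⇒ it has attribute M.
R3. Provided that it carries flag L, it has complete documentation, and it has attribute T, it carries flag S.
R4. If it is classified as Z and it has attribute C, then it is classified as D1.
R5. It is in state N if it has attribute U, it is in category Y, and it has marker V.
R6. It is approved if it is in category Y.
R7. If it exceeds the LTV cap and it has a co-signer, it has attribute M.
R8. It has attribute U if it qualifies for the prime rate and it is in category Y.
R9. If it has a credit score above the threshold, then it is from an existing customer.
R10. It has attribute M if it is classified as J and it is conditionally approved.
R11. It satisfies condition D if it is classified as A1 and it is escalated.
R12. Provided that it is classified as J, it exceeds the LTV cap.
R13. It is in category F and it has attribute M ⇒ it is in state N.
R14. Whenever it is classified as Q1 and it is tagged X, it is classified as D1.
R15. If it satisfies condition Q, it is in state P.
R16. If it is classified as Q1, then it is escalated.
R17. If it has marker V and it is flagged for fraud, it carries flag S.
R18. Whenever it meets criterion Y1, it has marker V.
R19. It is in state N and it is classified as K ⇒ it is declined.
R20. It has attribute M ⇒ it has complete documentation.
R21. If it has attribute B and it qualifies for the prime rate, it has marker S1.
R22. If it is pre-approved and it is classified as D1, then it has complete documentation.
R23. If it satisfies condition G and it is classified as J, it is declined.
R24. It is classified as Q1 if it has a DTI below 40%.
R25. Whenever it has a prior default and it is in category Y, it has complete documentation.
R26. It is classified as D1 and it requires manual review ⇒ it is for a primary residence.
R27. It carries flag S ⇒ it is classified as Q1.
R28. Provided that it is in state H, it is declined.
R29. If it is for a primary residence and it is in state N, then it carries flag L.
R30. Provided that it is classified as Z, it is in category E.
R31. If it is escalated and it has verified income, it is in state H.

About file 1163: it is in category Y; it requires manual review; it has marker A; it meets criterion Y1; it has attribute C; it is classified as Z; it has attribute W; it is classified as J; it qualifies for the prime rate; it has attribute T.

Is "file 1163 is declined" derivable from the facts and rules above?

Forward chaining from the given facts derives: is classified as D1, is approved, has attribute U, exceeds the LTV cap, has marker V, is for a primary residence, is in category E, has attribute M, is in state N, has complete documentation, carries flag L, carries flag S, is classified as Q1, is escalated.
Rules concluding "it is declined": R19 needs "it is classified as K"; R23 needs "it satisfies condition G"; R28 needs "it is in state H" — none of these are established.

No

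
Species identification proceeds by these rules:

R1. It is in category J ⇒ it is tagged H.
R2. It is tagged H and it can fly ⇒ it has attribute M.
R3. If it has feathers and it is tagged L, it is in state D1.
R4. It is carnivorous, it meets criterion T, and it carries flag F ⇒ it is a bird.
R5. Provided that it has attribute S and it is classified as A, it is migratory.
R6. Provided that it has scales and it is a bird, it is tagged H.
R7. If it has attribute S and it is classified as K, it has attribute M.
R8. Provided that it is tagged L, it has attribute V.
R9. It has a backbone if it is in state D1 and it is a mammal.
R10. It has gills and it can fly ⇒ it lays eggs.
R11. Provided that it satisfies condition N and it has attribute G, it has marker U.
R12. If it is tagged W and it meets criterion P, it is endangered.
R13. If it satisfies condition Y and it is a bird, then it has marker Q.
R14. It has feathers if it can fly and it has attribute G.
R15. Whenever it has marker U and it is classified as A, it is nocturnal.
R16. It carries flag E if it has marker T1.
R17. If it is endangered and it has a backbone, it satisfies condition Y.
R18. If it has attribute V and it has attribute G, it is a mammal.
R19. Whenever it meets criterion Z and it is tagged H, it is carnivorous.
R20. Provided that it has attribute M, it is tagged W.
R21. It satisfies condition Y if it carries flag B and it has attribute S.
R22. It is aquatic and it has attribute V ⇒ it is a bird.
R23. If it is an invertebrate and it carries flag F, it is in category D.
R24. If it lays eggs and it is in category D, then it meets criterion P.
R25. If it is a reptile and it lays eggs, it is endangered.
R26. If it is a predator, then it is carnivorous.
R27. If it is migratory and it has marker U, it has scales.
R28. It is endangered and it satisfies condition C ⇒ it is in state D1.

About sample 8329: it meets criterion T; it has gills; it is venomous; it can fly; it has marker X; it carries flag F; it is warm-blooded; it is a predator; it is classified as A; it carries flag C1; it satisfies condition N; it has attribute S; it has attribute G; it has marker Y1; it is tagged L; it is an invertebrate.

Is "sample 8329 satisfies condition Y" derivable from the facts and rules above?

By R5 (it has attribute S, it is classified as A): it is migratory.
By R8 (it is tagged L): it has attribute V.
By R10 (it has gills, it can fly): it lays eggs.
By R11 (it satisfies condition N, it has attribute G): it has marker U.
By R14 (it can fly, it has attribute G): it has feathers.
By R18 (it has attribute V, it has attribute G): it is a mammal.
By R23 (it is an invertebrate, it carries flag F): it is in category D.
By R24 (it lays eggs, it is in category D): it meets criterion P.
By R26 (it is a predator): it is carnivorous.
By R27 (it is migratory, it has marker U): it has scales.
By R3 (it has feathers, it is tagged L): it is in state D1.
By R4 (it is carnivorous, it meets criterion T, it carries flag F): it is a bird.
By R6 (it has scales, it is a bird): it is tagged H.
By R9 (it is in state D1, it is a mammal): it has a backbone.
By R2 (it is tagged H, it can fly): it has attribute M.
By R20 (it has attribute M): it is tagged W.
By R12 (it is tagged W, it meets criterion P): it is endangered.
By R17 (it is endangered, it has a backbone): it satisfies condition Y.

Yes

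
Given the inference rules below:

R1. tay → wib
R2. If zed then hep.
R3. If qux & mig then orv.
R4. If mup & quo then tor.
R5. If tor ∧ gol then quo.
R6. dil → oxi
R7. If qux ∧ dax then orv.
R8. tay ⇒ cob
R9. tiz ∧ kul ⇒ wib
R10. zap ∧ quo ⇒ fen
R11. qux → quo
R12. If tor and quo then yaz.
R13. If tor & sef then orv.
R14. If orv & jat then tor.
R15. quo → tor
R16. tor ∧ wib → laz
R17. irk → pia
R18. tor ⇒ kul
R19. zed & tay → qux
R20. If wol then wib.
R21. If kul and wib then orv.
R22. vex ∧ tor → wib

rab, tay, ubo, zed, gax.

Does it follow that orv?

Yes

wib  (by R1: tay)
qux  (by R19: zed, tay)
quo  (by R11: qux)
tor  (by R15: quo)
kul  (by R18: tor)
orv  (by R21: kul, wib)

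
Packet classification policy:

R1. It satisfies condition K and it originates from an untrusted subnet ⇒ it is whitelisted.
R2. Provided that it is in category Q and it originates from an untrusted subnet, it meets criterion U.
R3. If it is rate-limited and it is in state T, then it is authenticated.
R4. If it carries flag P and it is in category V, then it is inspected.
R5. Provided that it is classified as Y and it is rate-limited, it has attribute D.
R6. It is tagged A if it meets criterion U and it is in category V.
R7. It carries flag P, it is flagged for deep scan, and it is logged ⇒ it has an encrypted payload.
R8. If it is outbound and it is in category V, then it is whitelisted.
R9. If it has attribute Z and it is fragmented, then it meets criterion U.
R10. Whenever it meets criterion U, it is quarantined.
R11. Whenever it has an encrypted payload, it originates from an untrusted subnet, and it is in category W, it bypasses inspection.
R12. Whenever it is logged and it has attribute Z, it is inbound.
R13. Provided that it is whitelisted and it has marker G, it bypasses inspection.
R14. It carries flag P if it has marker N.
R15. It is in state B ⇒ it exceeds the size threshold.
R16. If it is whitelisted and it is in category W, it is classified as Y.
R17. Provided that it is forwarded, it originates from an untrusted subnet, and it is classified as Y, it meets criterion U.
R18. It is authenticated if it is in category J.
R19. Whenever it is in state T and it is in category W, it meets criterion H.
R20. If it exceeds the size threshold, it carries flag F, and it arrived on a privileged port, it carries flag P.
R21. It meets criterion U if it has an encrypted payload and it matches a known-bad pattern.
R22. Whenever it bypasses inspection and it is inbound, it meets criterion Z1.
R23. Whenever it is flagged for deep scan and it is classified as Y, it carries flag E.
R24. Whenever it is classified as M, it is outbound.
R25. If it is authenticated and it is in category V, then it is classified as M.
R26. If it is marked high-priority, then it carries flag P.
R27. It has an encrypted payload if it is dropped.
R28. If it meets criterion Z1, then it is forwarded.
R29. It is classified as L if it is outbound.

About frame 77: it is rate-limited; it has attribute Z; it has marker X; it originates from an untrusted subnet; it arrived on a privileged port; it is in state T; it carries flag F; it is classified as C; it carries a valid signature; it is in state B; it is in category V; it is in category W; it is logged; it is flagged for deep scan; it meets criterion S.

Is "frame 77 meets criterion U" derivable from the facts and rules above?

By R3 (it is rate-limited, it is in state T): it is authenticated.
By R12 (it is logged, it has attribute Z): it is inbound.
By R15 (it is in state B): it exceeds the size threshold.
By R20 (it exceeds the size threshold, it carries flag F, it arrived on a privileged port): it carries flag P.
By R25 (it is authenticated, it is in category V): it is classified as M.
By R7 (it carries flag P, it is flagged for deep scan, it is logged): it has an encrypted payload.
By R11 (it has an encrypted payload, it originates from an untrusted subnet, it is in category W): it bypasses inspection.
By R22 (it bypasses inspection, it is inbound): it meets criterion Z1.
By R24 (it is classified as M): it is outbound.
By R28 (it meets criterion Z1): it is forwarded.
By R8 (it is outbound, it is in category V): it is whitelisted.
By R16 (it is whitelisted, it is in category W): it is classified as Y.
By R17 (it is forwarded, it originates from an untrusted subnet, it is classified as Y): it meets criterion U.

Yes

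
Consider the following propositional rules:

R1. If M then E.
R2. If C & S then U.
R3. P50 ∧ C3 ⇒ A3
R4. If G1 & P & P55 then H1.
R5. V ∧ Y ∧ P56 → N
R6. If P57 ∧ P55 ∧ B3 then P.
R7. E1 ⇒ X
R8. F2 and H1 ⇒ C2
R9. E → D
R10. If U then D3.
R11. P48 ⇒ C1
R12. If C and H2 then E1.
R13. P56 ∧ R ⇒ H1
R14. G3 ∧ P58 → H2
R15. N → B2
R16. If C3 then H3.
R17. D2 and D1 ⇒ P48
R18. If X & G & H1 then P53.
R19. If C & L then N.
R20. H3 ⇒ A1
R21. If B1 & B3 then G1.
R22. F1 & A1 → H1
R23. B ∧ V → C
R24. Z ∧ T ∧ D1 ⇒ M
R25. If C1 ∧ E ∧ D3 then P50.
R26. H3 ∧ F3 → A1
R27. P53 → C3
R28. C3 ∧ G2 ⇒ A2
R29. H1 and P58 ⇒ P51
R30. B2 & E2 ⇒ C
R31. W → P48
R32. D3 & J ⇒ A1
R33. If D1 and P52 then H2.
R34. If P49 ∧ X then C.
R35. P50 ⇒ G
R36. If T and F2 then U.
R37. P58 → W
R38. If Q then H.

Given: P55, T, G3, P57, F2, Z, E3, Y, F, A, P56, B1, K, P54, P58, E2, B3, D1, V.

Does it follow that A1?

Yes

N  (by R5: V, Y, P56)
P  (by R6: P57, P55, B3)
H2  (by R14: G3, P58)
B2  (by R15: N)
G1  (by R21: B1, B3)
M  (by R24: Z, T, D1)
C  (by R30: B2, E2)
U  (by R36: T, F2)
W  (by R37: P58)
E  (by R1: M)
H1  (by R4: G1, P, P55)
D3  (by R10: U)
E1  (by R12: C, H2)
P48  (by R31: W)
X  (by R7: E1)
C1  (by R11: P48)
P50  (by R25: C1, E, D3)
G  (by R35: P50)
P53  (by R18: X, G, H1)
C3  (by R27: P53)
H3  (by R16: C3)
A1  (by R20: H3)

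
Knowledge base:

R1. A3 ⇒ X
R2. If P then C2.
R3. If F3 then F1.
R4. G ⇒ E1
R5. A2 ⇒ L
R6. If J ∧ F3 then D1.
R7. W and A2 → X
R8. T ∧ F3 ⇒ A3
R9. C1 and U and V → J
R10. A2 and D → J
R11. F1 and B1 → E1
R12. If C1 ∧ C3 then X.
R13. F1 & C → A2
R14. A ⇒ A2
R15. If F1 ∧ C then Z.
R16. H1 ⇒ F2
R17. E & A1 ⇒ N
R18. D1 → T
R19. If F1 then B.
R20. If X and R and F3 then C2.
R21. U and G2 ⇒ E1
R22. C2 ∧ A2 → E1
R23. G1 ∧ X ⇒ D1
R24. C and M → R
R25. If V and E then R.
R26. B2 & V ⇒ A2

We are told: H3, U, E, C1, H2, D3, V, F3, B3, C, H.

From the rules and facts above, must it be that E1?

F1  (by R3: F3)
J  (by R9: C1, U, V)
A2  (by R13: F1, C)
R  (by R25: V, E)
D1  (by R6: J, F3)
T  (by R18: D1)
A3  (by R8: T, F3)
X  (by R1: A3)
C2  (by R20: X, R, F3)
E1  (by R22: C2, A2)

Yes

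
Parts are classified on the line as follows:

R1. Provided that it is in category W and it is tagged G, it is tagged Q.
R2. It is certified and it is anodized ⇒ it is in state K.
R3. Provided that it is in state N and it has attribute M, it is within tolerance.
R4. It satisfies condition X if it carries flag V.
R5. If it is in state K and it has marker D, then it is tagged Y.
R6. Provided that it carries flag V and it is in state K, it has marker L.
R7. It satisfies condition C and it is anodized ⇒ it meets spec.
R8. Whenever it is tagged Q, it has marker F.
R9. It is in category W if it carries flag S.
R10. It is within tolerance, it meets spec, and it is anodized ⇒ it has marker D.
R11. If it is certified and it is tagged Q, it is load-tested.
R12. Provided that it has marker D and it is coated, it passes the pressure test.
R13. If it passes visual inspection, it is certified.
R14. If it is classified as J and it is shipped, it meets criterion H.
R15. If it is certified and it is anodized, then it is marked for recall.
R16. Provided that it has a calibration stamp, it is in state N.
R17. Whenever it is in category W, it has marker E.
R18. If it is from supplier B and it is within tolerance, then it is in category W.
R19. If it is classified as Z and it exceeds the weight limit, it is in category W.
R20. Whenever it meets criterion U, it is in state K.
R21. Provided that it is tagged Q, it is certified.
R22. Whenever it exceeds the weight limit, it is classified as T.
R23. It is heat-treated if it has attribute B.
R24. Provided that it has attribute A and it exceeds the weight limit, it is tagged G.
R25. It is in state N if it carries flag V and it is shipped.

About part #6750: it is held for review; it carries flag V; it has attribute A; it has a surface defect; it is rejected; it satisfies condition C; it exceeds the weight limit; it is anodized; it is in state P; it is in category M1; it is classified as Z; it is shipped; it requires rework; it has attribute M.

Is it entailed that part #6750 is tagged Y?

Yes

By R7 (it satisfies condition C, it is anodized): it meets spec.
By R19 (it is classified as Z, it exceeds the weight limit): it is in category W.
By R24 (it has attribute A, it exceeds the weight limit): it is tagged G.
By R25 (it carries flag V, it is shipped): it is in state N.
By R1 (it is in category W, it is tagged G): it is tagged Q.
By R3 (it is in state N, it has attribute M): it is within tolerance.
By R10 (it is within tolerance, it meets spec, it is anodized): it has marker D.
By R21 (it is tagged Q): it is certified.
By R2 (it is certified, it is anodized): it is in state K.
By R5 (it is in state K, it has marker D): it is tagged Y.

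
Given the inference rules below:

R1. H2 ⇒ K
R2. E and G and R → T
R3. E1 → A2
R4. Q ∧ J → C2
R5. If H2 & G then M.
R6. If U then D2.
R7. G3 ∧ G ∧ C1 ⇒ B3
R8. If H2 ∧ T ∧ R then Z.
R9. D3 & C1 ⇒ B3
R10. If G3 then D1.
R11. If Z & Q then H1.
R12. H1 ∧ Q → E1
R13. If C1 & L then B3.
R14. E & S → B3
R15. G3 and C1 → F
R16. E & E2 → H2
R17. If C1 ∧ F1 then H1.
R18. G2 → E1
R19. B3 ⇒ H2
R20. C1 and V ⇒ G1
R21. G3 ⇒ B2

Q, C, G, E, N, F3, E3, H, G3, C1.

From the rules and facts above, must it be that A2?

Forward chaining from the given facts derives: B3, D1, F, H2, B2, K, M.
The only rule concluding A2 is R3, which needs E1; that is never established.

No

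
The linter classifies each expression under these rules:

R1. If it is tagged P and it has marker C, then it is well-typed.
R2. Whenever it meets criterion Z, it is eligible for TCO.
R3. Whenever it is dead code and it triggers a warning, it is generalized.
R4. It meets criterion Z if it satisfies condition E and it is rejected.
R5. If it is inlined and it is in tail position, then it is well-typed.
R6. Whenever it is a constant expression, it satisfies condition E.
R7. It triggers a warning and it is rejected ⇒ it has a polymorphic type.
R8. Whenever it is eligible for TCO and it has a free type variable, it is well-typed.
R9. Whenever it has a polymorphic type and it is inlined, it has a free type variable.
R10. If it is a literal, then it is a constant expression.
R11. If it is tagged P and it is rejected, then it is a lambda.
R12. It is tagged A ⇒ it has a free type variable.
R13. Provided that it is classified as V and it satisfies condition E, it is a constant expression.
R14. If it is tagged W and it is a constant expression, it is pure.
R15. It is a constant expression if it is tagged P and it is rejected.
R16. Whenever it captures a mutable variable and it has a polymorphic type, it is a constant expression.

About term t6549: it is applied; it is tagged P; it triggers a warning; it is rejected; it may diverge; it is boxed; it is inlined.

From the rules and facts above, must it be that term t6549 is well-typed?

Yes

By R7 (it triggers a warning, it is rejected): it has a polymorphic type.
By R9 (it has a polymorphic type, it is inlined): it has a free type variable.
By R15 (it is tagged P, it is rejected): it is a constant expression.
By R6 (it is a constant expression): it satisfies condition E.
By R4 (it satisfies condition E, it is rejected): it meets criterion Z.
By R2 (it meets criterion Z): it is eligible for TCO.
By R8 (it is eligible for TCO, it has a free type variable): it is well-typed.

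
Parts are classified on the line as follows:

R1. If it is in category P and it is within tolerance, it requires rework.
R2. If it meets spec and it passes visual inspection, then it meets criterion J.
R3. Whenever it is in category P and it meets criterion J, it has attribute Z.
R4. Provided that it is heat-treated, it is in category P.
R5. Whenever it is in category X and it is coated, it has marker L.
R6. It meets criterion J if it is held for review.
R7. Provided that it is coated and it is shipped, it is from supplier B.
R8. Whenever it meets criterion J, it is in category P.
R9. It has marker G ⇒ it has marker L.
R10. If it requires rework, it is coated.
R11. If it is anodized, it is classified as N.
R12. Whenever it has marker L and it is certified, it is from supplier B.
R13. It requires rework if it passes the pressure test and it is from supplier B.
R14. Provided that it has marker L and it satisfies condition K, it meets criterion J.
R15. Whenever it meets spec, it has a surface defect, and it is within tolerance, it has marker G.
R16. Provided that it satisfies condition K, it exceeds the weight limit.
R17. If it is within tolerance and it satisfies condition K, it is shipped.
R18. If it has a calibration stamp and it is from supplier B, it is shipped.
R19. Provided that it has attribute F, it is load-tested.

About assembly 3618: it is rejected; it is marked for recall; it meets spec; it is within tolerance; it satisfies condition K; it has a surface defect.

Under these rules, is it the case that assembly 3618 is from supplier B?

Yes

By R15 (it meets spec, it has a surface defect, it is within tolerance): it has marker G.
By R17 (it is within tolerance, it satisfies condition K): it is shipped.
By R9 (it has marker G): it has marker L.
By R14 (it has marker L, it satisfies condition K): it meets criterion J.
By R8 (it meets criterion J): it is in category P.
By R1 (it is in category P, it is within tolerance): it requires rework.
By R10 (it requires rework): it is coated.
By R7 (it is coated, it is shipped): it is from supplier B.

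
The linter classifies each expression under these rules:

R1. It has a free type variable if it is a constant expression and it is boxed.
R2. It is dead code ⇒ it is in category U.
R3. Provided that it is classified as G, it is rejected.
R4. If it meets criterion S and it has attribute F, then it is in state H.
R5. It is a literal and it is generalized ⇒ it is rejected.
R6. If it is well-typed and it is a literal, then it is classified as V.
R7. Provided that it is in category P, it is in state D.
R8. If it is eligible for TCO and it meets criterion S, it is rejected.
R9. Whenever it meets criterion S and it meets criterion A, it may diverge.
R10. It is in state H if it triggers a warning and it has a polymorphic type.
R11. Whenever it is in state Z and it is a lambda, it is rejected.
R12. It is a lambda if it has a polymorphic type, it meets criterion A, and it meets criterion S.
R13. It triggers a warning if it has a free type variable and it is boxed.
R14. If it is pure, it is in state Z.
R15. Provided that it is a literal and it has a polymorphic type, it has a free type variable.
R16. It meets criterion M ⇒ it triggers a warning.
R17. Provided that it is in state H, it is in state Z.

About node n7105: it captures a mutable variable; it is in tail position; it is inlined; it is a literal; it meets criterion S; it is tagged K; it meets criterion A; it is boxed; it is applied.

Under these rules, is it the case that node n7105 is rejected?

No

Forward chaining from the given facts derives: may diverge.
Rules concluding "it is rejected": R3 needs "it is classified as G"; R5 needs "it is generalized"; R8 needs "it is eligible for TCO"; R11 needs "it is in state Z" — none of these are established.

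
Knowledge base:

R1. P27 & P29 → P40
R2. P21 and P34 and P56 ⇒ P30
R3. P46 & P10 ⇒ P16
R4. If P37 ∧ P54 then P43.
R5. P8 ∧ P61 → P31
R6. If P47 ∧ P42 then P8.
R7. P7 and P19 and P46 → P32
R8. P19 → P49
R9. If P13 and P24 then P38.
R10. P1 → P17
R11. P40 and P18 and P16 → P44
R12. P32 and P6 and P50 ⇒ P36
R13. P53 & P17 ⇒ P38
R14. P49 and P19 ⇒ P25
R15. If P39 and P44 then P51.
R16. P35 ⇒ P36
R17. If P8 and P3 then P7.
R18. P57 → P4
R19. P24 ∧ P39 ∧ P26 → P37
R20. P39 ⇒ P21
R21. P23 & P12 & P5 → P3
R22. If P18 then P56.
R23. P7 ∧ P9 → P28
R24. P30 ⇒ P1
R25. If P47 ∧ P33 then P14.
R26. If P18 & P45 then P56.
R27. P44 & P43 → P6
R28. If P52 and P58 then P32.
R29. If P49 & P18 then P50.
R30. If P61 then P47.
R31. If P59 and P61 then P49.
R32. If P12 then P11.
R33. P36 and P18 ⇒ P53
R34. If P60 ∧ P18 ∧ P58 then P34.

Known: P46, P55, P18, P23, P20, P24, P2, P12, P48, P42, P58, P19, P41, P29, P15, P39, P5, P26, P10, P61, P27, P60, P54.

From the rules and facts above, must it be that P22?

No

Forward chaining from the given facts derives: P40, P16, P49, P44, P25, P51, P37, P21, P3, P56, P50, P47, P11, P34, P30, P43, P8, P7, P1, P6, P31, P32, P17, P36, P53, P38.
No rule has P22 as its conclusion, and it is not among the given facts.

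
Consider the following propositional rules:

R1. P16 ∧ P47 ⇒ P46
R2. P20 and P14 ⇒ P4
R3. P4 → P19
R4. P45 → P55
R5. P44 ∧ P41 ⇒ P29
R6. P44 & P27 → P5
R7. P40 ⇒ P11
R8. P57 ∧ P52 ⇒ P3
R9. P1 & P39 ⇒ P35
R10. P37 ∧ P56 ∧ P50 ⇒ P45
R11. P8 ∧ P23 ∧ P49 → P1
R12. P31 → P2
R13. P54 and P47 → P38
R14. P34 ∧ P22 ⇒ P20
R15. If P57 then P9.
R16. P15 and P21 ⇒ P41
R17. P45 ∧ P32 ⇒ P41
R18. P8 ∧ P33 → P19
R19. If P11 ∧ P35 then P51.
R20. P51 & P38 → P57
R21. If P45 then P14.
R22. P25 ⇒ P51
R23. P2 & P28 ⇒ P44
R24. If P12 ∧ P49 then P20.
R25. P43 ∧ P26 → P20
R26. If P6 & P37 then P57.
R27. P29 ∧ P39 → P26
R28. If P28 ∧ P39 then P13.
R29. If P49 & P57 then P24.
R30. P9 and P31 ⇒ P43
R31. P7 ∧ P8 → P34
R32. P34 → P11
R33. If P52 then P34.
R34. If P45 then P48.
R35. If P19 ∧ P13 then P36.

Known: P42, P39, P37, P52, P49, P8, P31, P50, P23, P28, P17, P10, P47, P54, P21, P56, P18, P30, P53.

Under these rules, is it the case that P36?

Forward chaining from the given facts derives: P45, P1, P2, P38, P14, P44, P13, P34, P48, P55, P35, P11, P51, P57, P24, P3, P9, P43.
The only rule concluding P36 is R35, which needs P19; that is never established.

No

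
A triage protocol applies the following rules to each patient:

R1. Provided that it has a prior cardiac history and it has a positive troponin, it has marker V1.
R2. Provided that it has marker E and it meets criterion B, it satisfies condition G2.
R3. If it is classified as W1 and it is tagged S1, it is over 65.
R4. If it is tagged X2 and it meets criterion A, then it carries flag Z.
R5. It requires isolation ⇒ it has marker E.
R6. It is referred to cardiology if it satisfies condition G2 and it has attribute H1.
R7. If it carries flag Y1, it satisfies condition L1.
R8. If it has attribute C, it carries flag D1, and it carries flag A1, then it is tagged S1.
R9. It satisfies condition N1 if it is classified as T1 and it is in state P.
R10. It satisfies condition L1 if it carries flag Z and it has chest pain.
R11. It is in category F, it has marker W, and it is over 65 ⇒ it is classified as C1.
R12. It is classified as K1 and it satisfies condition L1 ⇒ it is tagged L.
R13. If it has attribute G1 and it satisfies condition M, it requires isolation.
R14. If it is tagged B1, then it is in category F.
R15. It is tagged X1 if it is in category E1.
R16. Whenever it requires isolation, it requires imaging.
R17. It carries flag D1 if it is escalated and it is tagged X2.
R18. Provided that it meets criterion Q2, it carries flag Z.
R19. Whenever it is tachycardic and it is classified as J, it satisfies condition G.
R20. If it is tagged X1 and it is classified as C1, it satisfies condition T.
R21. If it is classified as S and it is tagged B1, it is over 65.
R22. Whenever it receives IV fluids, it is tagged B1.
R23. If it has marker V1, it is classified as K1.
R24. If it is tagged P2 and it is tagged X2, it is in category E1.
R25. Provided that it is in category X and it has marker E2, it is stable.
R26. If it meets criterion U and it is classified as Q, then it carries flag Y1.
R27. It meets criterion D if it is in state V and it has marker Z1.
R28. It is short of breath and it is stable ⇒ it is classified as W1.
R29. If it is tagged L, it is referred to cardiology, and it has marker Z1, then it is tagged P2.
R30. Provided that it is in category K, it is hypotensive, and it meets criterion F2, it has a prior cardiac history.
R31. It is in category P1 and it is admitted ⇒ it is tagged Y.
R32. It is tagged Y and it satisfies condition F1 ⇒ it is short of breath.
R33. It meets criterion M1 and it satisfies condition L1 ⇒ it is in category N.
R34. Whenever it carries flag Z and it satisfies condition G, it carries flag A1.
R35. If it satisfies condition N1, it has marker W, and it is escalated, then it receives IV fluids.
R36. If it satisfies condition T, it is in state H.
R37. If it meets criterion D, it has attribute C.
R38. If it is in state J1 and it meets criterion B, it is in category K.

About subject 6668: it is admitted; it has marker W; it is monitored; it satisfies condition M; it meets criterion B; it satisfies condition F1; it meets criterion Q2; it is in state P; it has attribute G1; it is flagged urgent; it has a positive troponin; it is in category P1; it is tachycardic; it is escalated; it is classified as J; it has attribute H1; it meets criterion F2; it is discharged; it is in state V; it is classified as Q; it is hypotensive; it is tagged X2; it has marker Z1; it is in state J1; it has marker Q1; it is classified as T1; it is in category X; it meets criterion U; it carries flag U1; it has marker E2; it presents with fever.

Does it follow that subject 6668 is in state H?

Yes

By R9 (it is classified as T1, it is in state P): it satisfies condition N1.
By R13 (it has attribute G1, it satisfies condition M): it requires isolation.
By R17 (it is escalated, it is tagged X2): it carries flag D1.
By R18 (it meets criterion Q2): it carries flag Z.
By R19 (it is tachycardic, it is classified as J): it satisfies condition G.
By R25 (it is in category X, it has marker E2): it is stable.
By R26 (it meets criterion U, it is classified as Q): it carries flag Y1.
By R27 (it is in state V, it has marker Z1): it meets criterion D.
By R31 (it is in category P1, it is admitted): it is tagged Y.
By R32 (it is tagged Y, it satisfies condition F1): it is short of breath.
By R34 (it carries flag Z, it satisfies condition G): it carries flag A1.
By R35 (it satisfies condition N1, it has marker W, it is escalated): it receives IV fluids.
By R37 (it meets criterion D): it has attribute C.
By R38 (it is in state J1, it meets criterion B): it is in category K.
By R5 (it requires isolation): it has marker E.
By R7 (it carries flag Y1): it satisfies condition L1.
By R8 (it has attribute C, it carries flag D1, it carries flag A1): it is tagged S1.
By R22 (it receives IV fluids): it is tagged B1.
By R28 (it is short of breath, it is stable): it is classified as W1.
By R30 (it is in category K, it is hypotensive, it meets criterion F2): it has a prior cardiac history.
By R1 (it has a prior cardiac history, it has a positive troponin): it has marker V1.
By R2 (it has marker E, it meets criterion B): it satisfies condition G2.
By R3 (it is classified as W1, it is tagged S1): it is over 65.
By R6 (it satisfies condition G2, it has attribute H1): it is referred to cardiology.
By R14 (it is tagged B1): it is in category F.
By R23 (it has marker V1): it is classified as K1.
By R11 (it is in category F, it has marker W, it is over 65): it is classified as C1.
By R12 (it is classified as K1, it satisfies condition L1): it is tagged L.
By R29 (it is tagged L, it is referred to cardiology, it has marker Z1): it is tagged P2.
By R24 (it is tagged P2, it is tagged X2): it is in category E1.
By R15 (it is in category E1): it is tagged X1.
By R20 (it is tagged X1, it is classified as C1): it satisfies condition T.
By R36 (it satisfies condition T): it is in state H.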